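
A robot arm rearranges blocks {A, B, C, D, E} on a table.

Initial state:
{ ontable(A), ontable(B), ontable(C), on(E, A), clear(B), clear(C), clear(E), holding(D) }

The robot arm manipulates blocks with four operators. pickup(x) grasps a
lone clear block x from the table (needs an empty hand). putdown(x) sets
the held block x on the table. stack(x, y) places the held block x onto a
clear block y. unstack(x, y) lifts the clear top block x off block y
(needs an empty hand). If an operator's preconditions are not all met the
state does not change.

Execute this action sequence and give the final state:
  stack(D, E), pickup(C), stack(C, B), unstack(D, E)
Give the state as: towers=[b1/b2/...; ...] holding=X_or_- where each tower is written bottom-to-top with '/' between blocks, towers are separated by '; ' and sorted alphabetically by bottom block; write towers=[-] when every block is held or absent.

step 1 (stack(D, E)): towers=[A/E/D; B; C] holding=-
step 2 (pickup(C)): towers=[A/E/D; B] holding=C
step 3 (stack(C, B)): towers=[A/E/D; B/C] holding=-
step 4 (unstack(D, E)): towers=[A/E; B/C] holding=D

towers=[A/E; B/C] holding=D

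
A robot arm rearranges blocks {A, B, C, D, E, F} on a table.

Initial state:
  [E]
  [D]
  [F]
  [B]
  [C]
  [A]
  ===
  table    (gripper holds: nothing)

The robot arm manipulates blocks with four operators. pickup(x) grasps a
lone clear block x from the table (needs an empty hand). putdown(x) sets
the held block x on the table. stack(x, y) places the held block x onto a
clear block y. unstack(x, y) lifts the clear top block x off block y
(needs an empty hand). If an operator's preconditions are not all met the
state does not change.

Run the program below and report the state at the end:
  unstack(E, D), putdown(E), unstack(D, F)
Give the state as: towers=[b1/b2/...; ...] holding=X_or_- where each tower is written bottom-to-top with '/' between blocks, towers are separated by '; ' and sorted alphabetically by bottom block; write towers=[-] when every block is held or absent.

towers=[A/C/B/F; E] holding=D

step 1 (unstack(E, D)): towers=[A/C/B/F/D] holding=E
step 2 (putdown(E)): towers=[A/C/B/F/D; E] holding=-
step 3 (unstack(D, F)): towers=[A/C/B/F; E] holding=D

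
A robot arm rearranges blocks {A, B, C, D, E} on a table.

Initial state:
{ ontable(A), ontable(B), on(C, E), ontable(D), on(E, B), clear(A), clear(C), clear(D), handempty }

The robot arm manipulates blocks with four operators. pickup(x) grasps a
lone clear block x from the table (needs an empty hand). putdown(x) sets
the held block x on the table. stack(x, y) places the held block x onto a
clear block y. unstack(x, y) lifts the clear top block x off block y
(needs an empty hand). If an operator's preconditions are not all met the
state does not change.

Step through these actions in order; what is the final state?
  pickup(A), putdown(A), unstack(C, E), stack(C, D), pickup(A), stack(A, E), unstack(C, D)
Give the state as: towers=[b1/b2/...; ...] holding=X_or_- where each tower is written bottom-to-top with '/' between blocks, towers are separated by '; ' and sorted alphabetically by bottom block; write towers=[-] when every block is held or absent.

towers=[B/E/A; D] holding=C

step 1 (pickup(A)): towers=[B/E/C; D] holding=A
step 2 (putdown(A)): towers=[A; B/E/C; D] holding=-
step 3 (unstack(C, E)): towers=[A; B/E; D] holding=C
step 4 (stack(C, D)): towers=[A; B/E; D/C] holding=-
step 5 (pickup(A)): towers=[B/E; D/C] holding=A
step 6 (stack(A, E)): towers=[B/E/A; D/C] holding=-
step 7 (unstack(C, D)): towers=[B/E/A; D] holding=C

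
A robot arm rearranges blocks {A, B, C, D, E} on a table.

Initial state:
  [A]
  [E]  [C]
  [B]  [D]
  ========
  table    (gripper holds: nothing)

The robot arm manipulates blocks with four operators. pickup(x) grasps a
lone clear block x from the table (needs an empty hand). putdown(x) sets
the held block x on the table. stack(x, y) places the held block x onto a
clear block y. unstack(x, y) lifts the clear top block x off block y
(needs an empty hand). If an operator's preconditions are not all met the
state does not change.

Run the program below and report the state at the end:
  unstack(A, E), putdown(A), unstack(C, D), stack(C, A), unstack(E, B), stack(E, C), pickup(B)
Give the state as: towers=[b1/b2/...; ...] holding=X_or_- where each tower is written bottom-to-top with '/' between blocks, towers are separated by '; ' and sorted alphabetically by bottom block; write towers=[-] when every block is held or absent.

step 1 (unstack(A, E)): towers=[B/E; D/C] holding=A
step 2 (putdown(A)): towers=[A; B/E; D/C] holding=-
step 3 (unstack(C, D)): towers=[A; B/E; D] holding=C
step 4 (stack(C, A)): towers=[A/C; B/E; D] holding=-
step 5 (unstack(E, B)): towers=[A/C; B; D] holding=E
step 6 (stack(E, C)): towers=[A/C/E; B; D] holding=-
step 7 (pickup(B)): towers=[A/C/E; D] holding=B

towers=[A/C/E; D] holding=B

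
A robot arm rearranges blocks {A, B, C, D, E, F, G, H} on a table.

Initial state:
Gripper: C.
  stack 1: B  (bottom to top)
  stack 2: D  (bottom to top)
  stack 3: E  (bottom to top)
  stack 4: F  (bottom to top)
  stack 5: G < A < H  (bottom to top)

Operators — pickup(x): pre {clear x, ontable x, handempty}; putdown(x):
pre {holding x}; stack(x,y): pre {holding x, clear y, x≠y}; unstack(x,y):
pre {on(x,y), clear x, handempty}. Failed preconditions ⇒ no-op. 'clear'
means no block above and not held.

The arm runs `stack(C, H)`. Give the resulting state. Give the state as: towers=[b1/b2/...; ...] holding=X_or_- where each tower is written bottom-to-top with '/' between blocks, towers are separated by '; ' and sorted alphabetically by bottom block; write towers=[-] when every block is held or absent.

towers=[B; D; E; F; G/A/H/C] holding=-

before: towers=[B; D; E; F; G/A/H] holding=C
pre[stack(C, H)]: holding(C) ✓, clear(H) ✓, C≠H ✓
all met → apply stack(C, H)
after:  towers=[B; D; E; F; G/A/H/C] holding=-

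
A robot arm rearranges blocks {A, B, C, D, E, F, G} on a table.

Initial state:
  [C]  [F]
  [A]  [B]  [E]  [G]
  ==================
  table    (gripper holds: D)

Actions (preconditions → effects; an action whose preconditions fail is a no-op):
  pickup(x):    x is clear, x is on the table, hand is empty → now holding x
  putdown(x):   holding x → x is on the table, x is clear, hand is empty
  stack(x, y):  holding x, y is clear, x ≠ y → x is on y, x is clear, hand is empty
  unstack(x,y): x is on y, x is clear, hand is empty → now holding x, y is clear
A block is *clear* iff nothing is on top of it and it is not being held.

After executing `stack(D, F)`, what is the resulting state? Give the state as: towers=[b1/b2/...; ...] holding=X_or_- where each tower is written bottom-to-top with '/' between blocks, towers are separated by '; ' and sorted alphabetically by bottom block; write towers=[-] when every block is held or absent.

before: towers=[A/C; B/F; E; G] holding=D
pre[stack(D, F)]: holding(D) ✓, clear(F) ✓, D≠F ✓
all met → apply stack(D, F)
after:  towers=[A/C; B/F/D; E; G] holding=-

towers=[A/C; B/F/D; E; G] holding=-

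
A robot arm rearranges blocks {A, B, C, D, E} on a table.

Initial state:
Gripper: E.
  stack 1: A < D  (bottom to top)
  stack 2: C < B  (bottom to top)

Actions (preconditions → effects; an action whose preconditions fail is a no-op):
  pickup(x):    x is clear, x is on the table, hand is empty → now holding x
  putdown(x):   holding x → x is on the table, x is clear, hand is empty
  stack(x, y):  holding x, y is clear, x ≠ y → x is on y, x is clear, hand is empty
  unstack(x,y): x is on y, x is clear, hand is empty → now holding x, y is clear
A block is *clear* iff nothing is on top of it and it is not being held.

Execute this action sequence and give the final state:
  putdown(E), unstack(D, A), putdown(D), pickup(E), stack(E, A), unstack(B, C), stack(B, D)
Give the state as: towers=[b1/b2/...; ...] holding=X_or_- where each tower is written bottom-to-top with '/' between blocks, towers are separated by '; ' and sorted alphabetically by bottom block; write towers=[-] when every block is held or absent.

towers=[A/E; C; D/B] holding=-

step 1 (putdown(E)): towers=[A/D; C/B; E] holding=-
step 2 (unstack(D, A)): towers=[A; C/B; E] holding=D
step 3 (putdown(D)): towers=[A; C/B; D; E] holding=-
step 4 (pickup(E)): towers=[A; C/B; D] holding=E
step 5 (stack(E, A)): towers=[A/E; C/B; D] holding=-
step 6 (unstack(B, C)): towers=[A/E; C; D] holding=B
step 7 (stack(B, D)): towers=[A/E; C; D/B] holding=-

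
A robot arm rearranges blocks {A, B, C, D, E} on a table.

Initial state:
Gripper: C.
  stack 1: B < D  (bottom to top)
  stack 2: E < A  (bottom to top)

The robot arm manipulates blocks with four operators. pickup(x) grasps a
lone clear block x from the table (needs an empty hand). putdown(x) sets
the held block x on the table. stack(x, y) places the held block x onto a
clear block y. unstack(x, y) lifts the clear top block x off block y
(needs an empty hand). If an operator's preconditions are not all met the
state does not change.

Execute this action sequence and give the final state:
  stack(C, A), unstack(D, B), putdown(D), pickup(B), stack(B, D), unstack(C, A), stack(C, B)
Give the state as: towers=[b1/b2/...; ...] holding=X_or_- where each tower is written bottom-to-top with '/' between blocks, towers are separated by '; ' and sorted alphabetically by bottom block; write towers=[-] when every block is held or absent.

towers=[D/B/C; E/A] holding=-

step 1 (stack(C, A)): towers=[B/D; E/A/C] holding=-
step 2 (unstack(D, B)): towers=[B; E/A/C] holding=D
step 3 (putdown(D)): towers=[B; D; E/A/C] holding=-
step 4 (pickup(B)): towers=[D; E/A/C] holding=B
step 5 (stack(B, D)): towers=[D/B; E/A/C] holding=-
step 6 (unstack(C, A)): towers=[D/B; E/A] holding=C
step 7 (stack(C, B)): towers=[D/B/C; E/A] holding=-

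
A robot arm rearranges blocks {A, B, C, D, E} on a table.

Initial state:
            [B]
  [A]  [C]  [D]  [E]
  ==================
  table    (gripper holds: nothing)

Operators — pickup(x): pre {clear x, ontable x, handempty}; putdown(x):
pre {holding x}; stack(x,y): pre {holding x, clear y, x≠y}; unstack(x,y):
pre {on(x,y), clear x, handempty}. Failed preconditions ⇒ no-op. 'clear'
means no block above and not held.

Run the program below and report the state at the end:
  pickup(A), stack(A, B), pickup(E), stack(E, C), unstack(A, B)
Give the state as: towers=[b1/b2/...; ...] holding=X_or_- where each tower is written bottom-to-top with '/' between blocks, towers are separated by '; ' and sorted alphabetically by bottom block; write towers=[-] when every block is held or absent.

step 1 (pickup(A)): towers=[C; D/B; E] holding=A
step 2 (stack(A, B)): towers=[C; D/B/A; E] holding=-
step 3 (pickup(E)): towers=[C; D/B/A] holding=E
step 4 (stack(E, C)): towers=[C/E; D/B/A] holding=-
step 5 (unstack(A, B)): towers=[C/E; D/B] holding=A

towers=[C/E; D/B] holding=A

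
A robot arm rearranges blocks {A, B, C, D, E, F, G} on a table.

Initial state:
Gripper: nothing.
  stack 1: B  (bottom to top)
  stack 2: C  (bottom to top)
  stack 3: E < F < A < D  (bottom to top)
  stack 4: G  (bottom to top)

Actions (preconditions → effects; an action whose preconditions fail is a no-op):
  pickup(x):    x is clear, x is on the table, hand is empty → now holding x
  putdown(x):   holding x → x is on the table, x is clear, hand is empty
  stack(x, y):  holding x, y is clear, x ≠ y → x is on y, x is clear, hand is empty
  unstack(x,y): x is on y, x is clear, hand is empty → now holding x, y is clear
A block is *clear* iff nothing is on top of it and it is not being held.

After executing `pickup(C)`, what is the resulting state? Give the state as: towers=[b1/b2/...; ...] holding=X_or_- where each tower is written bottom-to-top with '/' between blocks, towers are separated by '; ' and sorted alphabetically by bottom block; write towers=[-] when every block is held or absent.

before: towers=[B; C; E/F/A/D; G] holding=-
pre[pickup(C)]: clear(C) yes, ontable(C) yes, handempty yes
all met → apply pickup(C)
after:  towers=[B; E/F/A/D; G] holding=C

towers=[B; E/F/A/D; G] holding=C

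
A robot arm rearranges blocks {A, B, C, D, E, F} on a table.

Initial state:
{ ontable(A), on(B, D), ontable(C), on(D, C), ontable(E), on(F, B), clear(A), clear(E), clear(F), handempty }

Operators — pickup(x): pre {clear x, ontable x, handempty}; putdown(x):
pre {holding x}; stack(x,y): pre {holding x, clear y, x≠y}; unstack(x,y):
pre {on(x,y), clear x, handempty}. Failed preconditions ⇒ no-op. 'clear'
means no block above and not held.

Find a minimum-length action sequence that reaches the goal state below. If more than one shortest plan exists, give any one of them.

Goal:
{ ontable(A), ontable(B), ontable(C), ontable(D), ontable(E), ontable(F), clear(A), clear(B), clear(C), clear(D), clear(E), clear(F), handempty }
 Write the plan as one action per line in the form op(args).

step 1 (unstack(F, B)): towers=[A; C/D/B; E] holding=F
step 2 (putdown(F)): towers=[A; C/D/B; E; F] holding=-
step 3 (unstack(B, D)): towers=[A; C/D; E; F] holding=B
step 4 (putdown(B)): towers=[A; B; C/D; E; F] holding=-
step 5 (unstack(D, C)): towers=[A; B; C; E; F] holding=D
step 6 (putdown(D)): towers=[A; B; C; D; E; F] holding=-
goal check: towers=[A; B; C; D; E; F] holding=- — reached (length 6, optimal by BFS)

unstack(F, B)
putdown(F)
unstack(B, D)
putdown(B)
unstack(D, C)
putdown(D)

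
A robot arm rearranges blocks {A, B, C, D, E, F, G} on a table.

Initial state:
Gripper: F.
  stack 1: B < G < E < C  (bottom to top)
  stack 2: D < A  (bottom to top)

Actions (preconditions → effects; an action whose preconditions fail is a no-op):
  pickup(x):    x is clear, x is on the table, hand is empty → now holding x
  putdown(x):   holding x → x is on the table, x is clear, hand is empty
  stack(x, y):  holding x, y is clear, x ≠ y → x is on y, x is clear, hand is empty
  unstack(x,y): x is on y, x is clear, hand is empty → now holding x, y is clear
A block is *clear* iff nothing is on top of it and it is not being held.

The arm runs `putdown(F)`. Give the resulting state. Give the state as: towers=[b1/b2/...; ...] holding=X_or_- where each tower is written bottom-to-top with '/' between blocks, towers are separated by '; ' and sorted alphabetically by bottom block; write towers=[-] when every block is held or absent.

before: towers=[B/G/E/C; D/A] holding=F
pre[putdown(F)]: holding(F) ✓
all met → apply putdown(F)
after:  towers=[B/G/E/C; D/A; F] holding=-

towers=[B/G/E/C; D/A; F] holding=-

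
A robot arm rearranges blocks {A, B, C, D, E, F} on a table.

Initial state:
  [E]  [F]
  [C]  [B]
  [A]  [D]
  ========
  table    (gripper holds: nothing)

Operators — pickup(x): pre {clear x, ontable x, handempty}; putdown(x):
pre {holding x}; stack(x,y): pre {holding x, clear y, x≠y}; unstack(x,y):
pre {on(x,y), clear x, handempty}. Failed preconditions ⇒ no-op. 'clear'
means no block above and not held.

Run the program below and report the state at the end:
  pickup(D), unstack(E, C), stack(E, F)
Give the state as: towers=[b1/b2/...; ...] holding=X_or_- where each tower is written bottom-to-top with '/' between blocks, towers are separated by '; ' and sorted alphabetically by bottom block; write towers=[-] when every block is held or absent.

towers=[A/C; D/B/F/E] holding=-

step 1 (pickup(D)) [no-op]: towers=[A/C/E; D/B/F] holding=-
step 2 (unstack(E, C)): towers=[A/C; D/B/F] holding=E
step 3 (stack(E, F)): towers=[A/C; D/B/F/E] holding=-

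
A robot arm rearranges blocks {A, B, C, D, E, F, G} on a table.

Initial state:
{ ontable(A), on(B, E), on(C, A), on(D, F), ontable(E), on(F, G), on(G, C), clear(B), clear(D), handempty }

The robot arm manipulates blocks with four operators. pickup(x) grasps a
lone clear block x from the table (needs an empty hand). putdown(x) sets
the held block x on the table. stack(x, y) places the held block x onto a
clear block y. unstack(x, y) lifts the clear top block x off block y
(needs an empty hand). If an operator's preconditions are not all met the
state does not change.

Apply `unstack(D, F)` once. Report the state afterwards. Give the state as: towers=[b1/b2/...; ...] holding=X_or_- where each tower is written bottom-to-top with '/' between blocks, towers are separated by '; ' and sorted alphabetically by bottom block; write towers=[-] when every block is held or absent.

towers=[A/C/G/F; E/B] holding=D

before: towers=[A/C/G/F/D; E/B] holding=-
pre[unstack(D, F)]: on(D,F) yes, clear(D) yes, handempty yes
all met → apply unstack(D, F)
after:  towers=[A/C/G/F; E/B] holding=D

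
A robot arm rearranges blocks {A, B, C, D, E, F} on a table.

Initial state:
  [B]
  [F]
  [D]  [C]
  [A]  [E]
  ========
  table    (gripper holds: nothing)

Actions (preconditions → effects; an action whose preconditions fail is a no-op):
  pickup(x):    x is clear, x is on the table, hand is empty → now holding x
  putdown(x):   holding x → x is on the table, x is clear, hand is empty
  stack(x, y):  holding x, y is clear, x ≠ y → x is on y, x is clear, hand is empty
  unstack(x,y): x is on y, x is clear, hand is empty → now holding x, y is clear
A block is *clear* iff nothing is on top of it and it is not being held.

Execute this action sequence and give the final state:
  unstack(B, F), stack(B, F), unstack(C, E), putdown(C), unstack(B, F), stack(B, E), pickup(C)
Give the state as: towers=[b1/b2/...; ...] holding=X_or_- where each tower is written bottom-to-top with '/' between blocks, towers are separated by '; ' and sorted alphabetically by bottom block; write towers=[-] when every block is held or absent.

step 1 (unstack(B, F)): towers=[A/D/F; E/C] holding=B
step 2 (stack(B, F)): towers=[A/D/F/B; E/C] holding=-
step 3 (unstack(C, E)): towers=[A/D/F/B; E] holding=C
step 4 (putdown(C)): towers=[A/D/F/B; C; E] holding=-
step 5 (unstack(B, F)): towers=[A/D/F; C; E] holding=B
step 6 (stack(B, E)): towers=[A/D/F; C; E/B] holding=-
step 7 (pickup(C)): towers=[A/D/F; E/B] holding=C

towers=[A/D/F; E/B] holding=C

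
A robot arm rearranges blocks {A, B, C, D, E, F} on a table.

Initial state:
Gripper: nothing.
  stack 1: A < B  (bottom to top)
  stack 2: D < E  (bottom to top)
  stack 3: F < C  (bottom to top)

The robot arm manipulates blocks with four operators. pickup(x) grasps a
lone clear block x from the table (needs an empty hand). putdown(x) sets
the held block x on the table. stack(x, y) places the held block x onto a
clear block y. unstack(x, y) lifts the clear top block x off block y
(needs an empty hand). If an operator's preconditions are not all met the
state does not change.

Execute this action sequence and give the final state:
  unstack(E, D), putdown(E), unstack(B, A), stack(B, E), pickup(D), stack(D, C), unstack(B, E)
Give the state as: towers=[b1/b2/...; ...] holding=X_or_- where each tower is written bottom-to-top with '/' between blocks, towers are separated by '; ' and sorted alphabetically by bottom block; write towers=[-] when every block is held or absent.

step 1 (unstack(E, D)): towers=[A/B; D; F/C] holding=E
step 2 (putdown(E)): towers=[A/B; D; E; F/C] holding=-
step 3 (unstack(B, A)): towers=[A; D; E; F/C] holding=B
step 4 (stack(B, E)): towers=[A; D; E/B; F/C] holding=-
step 5 (pickup(D)): towers=[A; E/B; F/C] holding=D
step 6 (stack(D, C)): towers=[A; E/B; F/C/D] holding=-
step 7 (unstack(B, E)): towers=[A; E; F/C/D] holding=B

towers=[A; E; F/C/D] holding=B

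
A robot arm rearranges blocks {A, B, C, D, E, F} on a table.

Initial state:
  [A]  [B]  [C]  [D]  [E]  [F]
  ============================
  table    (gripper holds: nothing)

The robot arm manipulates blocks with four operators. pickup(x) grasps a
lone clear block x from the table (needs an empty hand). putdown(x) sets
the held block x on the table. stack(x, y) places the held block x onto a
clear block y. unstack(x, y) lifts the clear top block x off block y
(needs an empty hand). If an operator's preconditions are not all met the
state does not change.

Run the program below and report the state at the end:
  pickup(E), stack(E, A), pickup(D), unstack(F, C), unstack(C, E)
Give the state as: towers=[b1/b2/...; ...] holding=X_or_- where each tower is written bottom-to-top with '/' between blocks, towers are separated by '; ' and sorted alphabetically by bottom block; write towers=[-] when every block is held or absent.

step 1 (pickup(E)): towers=[A; B; C; D; F] holding=E
step 2 (stack(E, A)): towers=[A/E; B; C; D; F] holding=-
step 3 (pickup(D)): towers=[A/E; B; C; F] holding=D
step 4 (unstack(F, C)) [no-op]: towers=[A/E; B; C; F] holding=D
step 5 (unstack(C, E)) [no-op]: towers=[A/E; B; C; F] holding=D

towers=[A/E; B; C; F] holding=D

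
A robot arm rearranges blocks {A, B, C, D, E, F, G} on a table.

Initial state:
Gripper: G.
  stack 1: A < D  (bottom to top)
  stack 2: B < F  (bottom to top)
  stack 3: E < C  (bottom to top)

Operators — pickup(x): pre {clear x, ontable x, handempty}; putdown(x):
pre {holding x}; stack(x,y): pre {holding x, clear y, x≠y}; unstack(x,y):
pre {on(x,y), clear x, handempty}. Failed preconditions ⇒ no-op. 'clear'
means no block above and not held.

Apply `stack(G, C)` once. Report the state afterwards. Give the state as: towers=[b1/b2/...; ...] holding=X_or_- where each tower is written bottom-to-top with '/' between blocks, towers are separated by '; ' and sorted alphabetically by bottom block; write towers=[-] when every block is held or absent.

before: towers=[A/D; B/F; E/C] holding=G
pre[stack(G, C)]: holding(G) ok, clear(C) ok, G≠C ok
all met → apply stack(G, C)
after:  towers=[A/D; B/F; E/C/G] holding=-

towers=[A/D; B/F; E/C/G] holding=-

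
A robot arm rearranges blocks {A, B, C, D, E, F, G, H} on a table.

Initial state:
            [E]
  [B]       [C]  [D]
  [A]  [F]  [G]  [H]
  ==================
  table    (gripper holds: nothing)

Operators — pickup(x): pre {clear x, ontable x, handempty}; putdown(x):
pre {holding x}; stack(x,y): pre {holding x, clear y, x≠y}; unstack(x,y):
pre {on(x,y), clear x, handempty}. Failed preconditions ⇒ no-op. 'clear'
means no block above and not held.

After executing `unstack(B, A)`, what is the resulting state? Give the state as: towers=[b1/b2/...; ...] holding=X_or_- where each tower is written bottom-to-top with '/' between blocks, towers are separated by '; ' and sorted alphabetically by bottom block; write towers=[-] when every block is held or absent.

before: towers=[A/B; F; G/C/E; H/D] holding=-
pre[unstack(B, A)]: on(B,A) ok, clear(B) ok, handempty ok
all met → apply unstack(B, A)
after:  towers=[A; F; G/C/E; H/D] holding=B

towers=[A; F; G/C/E; H/D] holding=B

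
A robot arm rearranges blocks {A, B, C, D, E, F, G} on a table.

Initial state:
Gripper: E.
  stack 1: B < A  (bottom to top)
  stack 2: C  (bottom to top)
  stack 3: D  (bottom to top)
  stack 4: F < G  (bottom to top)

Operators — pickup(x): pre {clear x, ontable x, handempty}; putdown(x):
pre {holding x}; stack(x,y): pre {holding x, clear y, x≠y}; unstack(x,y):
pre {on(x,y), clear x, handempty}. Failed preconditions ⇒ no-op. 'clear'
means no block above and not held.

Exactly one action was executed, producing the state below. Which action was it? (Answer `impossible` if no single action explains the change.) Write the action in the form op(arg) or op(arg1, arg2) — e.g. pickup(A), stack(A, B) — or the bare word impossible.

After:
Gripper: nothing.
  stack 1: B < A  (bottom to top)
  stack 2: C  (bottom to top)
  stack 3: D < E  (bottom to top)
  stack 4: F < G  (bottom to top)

stack(E, D)

target: towers=[B/A; C; D/E; F/G] holding=-
        putdown(E) → towers=[B/A; C; D; E; F/G] holding=-
       stack(E, G) → towers=[B/A; C; D; F/G/E] holding=-
       stack(E, D) → towers=[B/A; C; D/E; F/G] holding=-  ← match
       stack(E, A) → towers=[B/A/E; C; D; F/G] holding=-
       stack(E, C) → towers=[B/A; C/E; D; F/G] holding=-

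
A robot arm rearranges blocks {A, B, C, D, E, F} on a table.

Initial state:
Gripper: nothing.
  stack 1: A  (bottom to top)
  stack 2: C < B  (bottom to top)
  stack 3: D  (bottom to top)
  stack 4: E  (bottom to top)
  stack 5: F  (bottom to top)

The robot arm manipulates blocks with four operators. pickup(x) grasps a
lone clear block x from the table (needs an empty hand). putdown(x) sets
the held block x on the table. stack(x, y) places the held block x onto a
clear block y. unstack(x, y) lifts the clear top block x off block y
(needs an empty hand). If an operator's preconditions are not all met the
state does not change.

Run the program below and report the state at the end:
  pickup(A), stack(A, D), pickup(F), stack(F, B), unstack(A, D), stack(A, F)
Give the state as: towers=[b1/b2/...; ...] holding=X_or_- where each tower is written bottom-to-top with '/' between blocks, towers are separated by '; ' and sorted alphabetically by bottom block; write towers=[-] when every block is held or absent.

towers=[C/B/F/A; D; E] holding=-

step 1 (pickup(A)): towers=[C/B; D; E; F] holding=A
step 2 (stack(A, D)): towers=[C/B; D/A; E; F] holding=-
step 3 (pickup(F)): towers=[C/B; D/A; E] holding=F
step 4 (stack(F, B)): towers=[C/B/F; D/A; E] holding=-
step 5 (unstack(A, D)): towers=[C/B/F; D; E] holding=A
step 6 (stack(A, F)): towers=[C/B/F/A; D; E] holding=-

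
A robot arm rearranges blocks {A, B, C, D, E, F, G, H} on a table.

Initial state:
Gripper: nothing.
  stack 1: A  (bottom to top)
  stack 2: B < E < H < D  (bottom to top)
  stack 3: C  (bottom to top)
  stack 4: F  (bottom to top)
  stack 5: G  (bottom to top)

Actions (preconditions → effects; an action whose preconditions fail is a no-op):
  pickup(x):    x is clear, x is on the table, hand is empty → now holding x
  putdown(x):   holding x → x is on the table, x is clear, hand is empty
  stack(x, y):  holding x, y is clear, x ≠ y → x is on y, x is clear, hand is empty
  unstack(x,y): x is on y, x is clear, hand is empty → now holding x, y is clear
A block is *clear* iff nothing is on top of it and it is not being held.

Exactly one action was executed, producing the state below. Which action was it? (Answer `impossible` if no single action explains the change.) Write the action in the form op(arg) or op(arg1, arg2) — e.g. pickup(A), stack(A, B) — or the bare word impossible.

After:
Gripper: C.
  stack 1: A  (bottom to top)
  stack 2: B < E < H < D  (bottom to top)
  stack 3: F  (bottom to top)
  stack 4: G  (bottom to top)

target: towers=[A; B/E/H/D; F; G] holding=C
         pickup(G) → towers=[A; B/E/H/D; C; F] holding=G
         pickup(A) → towers=[B/E/H/D; C; F; G] holding=A
         pickup(F) → towers=[A; B/E/H/D; C; G] holding=F
     unstack(D, H) → towers=[A; B/E/H; C; F; G] holding=D
         pickup(C) → towers=[A; B/E/H/D; F; G] holding=C  ← match

pickup(C)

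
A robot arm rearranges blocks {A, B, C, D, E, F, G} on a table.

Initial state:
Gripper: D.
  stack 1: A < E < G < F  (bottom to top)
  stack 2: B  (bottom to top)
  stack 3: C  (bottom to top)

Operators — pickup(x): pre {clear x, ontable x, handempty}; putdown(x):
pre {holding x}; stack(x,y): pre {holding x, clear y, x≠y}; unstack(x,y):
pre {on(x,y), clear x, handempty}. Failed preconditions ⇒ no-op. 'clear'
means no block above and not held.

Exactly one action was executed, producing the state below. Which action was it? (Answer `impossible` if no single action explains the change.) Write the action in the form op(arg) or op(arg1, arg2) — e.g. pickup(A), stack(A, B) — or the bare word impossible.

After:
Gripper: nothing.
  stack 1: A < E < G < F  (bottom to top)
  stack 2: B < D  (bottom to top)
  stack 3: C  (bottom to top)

stack(D, B)

target: towers=[A/E/G/F; B/D; C] holding=-
        putdown(D) → towers=[A/E/G/F; B; C; D] holding=-
       stack(D, B) → towers=[A/E/G/F; B/D; C] holding=-  ← match
       stack(D, F) → towers=[A/E/G/F/D; B; C] holding=-
       stack(D, C) → towers=[A/E/G/F; B; C/D] holding=-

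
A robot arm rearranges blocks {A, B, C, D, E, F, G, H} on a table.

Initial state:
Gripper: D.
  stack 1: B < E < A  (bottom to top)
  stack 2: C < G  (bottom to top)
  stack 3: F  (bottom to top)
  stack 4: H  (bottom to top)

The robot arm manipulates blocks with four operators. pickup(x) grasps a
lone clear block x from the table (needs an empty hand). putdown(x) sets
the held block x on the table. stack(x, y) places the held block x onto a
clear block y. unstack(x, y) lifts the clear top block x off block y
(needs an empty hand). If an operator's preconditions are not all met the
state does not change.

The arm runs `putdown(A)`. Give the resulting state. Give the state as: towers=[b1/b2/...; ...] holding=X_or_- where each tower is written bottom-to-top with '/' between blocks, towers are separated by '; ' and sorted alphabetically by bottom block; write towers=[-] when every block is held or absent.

towers=[B/E/A; C/G; F; H] holding=D

before: towers=[B/E/A; C/G; F; H] holding=D
pre[putdown(A)]: holding(A) no
holding(A) unmet → putdown(A) is a no-op
after:  towers=[B/E/A; C/G; F; H] holding=D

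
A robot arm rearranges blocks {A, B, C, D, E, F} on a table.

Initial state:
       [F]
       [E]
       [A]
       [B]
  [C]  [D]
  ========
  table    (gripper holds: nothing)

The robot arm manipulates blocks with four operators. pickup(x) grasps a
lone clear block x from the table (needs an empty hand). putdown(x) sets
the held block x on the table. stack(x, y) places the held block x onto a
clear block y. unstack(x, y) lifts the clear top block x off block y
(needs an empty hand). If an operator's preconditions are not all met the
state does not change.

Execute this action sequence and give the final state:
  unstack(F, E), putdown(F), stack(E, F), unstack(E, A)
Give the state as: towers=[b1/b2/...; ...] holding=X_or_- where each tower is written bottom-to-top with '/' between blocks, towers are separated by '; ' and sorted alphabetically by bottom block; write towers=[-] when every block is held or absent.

step 1 (unstack(F, E)): towers=[C; D/B/A/E] holding=F
step 2 (putdown(F)): towers=[C; D/B/A/E; F] holding=-
step 3 (stack(E, F)) [no-op]: towers=[C; D/B/A/E; F] holding=-
step 4 (unstack(E, A)): towers=[C; D/B/A; F] holding=E

towers=[C; D/B/A; F] holding=E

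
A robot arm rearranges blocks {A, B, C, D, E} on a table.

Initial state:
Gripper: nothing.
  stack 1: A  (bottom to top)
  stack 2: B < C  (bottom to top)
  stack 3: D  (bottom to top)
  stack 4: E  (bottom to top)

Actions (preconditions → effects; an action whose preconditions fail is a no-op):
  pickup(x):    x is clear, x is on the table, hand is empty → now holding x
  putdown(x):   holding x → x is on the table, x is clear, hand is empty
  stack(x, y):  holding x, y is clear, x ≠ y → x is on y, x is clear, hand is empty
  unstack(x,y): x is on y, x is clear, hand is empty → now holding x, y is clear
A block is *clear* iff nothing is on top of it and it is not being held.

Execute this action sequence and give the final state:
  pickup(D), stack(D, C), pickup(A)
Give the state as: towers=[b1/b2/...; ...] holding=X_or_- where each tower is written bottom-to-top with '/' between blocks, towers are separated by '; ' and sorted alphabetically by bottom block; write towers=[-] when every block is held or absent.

step 1 (pickup(D)): towers=[A; B/C; E] holding=D
step 2 (stack(D, C)): towers=[A; B/C/D; E] holding=-
step 3 (pickup(A)): towers=[B/C/D; E] holding=A

towers=[B/C/D; E] holding=A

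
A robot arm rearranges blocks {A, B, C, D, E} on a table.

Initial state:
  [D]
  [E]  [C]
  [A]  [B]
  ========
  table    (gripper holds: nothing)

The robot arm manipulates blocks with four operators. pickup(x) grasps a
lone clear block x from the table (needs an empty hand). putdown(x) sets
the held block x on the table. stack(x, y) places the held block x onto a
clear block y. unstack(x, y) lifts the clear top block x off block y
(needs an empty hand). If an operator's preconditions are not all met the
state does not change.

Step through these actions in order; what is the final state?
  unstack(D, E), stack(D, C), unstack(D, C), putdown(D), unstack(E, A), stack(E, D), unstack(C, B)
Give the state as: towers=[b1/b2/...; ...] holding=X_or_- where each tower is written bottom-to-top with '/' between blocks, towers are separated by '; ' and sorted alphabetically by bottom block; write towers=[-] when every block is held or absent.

step 1 (unstack(D, E)): towers=[A/E; B/C] holding=D
step 2 (stack(D, C)): towers=[A/E; B/C/D] holding=-
step 3 (unstack(D, C)): towers=[A/E; B/C] holding=D
step 4 (putdown(D)): towers=[A/E; B/C; D] holding=-
step 5 (unstack(E, A)): towers=[A; B/C; D] holding=E
step 6 (stack(E, D)): towers=[A; B/C; D/E] holding=-
step 7 (unstack(C, B)): towers=[A; B; D/E] holding=C

towers=[A; B; D/E] holding=C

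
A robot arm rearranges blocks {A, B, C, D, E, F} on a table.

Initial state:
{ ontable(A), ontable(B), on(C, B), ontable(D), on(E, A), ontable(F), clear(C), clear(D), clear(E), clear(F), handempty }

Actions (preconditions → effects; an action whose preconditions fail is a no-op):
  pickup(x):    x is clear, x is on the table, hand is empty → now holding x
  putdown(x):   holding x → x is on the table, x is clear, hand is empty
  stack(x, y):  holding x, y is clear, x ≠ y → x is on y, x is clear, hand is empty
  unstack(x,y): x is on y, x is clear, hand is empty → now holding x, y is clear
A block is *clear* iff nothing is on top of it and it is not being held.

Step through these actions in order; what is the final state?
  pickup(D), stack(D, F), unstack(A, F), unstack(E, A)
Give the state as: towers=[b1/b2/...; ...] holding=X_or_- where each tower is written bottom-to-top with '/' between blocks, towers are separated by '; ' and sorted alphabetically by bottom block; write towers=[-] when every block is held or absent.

towers=[A; B/C; F/D] holding=E

step 1 (pickup(D)): towers=[A/E; B/C; F] holding=D
step 2 (stack(D, F)): towers=[A/E; B/C; F/D] holding=-
step 3 (unstack(A, F)) [no-op]: towers=[A/E; B/C; F/D] holding=-
step 4 (unstack(E, A)): towers=[A; B/C; F/D] holding=E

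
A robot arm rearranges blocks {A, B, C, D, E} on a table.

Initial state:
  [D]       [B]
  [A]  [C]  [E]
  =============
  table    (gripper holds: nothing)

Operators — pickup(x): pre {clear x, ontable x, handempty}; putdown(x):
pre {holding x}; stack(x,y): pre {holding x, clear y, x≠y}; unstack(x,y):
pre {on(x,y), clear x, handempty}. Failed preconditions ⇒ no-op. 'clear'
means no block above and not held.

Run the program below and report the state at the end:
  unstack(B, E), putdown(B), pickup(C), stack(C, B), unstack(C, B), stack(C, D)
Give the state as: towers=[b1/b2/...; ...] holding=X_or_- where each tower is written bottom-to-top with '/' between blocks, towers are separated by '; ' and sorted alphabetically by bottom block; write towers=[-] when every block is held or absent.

step 1 (unstack(B, E)): towers=[A/D; C; E] holding=B
step 2 (putdown(B)): towers=[A/D; B; C; E] holding=-
step 3 (pickup(C)): towers=[A/D; B; E] holding=C
step 4 (stack(C, B)): towers=[A/D; B/C; E] holding=-
step 5 (unstack(C, B)): towers=[A/D; B; E] holding=C
step 6 (stack(C, D)): towers=[A/D/C; B; E] holding=-

towers=[A/D/C; B; E] holding=-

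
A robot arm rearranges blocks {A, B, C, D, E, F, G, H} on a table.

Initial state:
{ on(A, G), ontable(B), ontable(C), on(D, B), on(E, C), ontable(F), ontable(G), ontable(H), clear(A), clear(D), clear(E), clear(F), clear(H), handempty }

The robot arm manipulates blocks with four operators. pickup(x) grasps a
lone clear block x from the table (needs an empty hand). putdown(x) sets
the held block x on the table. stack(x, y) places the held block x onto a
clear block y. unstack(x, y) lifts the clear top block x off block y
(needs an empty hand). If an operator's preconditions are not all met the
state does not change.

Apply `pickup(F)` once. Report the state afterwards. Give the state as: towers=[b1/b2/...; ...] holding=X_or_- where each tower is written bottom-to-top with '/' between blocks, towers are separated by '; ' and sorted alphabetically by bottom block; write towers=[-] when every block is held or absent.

before: towers=[B/D; C/E; F; G/A; H] holding=-
pre[pickup(F)]: clear(F) ✓, ontable(F) ✓, handempty ✓
all met → apply pickup(F)
after:  towers=[B/D; C/E; G/A; H] holding=F

towers=[B/D; C/E; G/A; H] holding=F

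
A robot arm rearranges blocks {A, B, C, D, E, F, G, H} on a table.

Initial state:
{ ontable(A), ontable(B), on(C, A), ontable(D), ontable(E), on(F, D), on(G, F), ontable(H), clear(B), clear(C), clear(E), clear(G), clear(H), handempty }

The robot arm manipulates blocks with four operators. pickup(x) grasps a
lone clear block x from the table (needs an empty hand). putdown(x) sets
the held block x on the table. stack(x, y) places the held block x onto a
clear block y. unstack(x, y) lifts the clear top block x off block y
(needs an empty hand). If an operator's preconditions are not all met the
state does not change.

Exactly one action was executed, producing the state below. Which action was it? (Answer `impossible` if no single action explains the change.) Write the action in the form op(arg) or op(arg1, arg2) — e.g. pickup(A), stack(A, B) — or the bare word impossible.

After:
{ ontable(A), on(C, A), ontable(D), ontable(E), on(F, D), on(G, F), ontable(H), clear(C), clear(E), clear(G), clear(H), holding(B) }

pickup(B)

target: towers=[A/C; D/F/G; E; H] holding=B
     unstack(G, F) → towers=[A/C; B; D/F; E; H] holding=G
         pickup(E) → towers=[A/C; B; D/F/G; H] holding=E
         pickup(H) → towers=[A/C; B; D/F/G; E] holding=H
         pickup(B) → towers=[A/C; D/F/G; E; H] holding=B  ← match
     unstack(C, A) → towers=[A; B; D/F/G; E; H] holding=C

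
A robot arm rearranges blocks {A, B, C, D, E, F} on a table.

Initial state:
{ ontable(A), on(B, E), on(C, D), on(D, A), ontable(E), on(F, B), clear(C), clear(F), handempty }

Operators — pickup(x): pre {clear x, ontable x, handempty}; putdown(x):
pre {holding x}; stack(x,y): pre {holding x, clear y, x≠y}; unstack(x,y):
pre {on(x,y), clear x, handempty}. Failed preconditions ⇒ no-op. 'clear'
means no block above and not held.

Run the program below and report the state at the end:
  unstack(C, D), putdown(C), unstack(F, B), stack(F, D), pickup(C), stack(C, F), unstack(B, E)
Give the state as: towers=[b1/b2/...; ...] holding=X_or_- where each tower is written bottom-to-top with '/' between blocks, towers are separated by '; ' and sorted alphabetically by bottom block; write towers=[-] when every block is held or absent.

towers=[A/D/F/C; E] holding=B

step 1 (unstack(C, D)): towers=[A/D; E/B/F] holding=C
step 2 (putdown(C)): towers=[A/D; C; E/B/F] holding=-
step 3 (unstack(F, B)): towers=[A/D; C; E/B] holding=F
step 4 (stack(F, D)): towers=[A/D/F; C; E/B] holding=-
step 5 (pickup(C)): towers=[A/D/F; E/B] holding=C
step 6 (stack(C, F)): towers=[A/D/F/C; E/B] holding=-
step 7 (unstack(B, E)): towers=[A/D/F/C; E] holding=B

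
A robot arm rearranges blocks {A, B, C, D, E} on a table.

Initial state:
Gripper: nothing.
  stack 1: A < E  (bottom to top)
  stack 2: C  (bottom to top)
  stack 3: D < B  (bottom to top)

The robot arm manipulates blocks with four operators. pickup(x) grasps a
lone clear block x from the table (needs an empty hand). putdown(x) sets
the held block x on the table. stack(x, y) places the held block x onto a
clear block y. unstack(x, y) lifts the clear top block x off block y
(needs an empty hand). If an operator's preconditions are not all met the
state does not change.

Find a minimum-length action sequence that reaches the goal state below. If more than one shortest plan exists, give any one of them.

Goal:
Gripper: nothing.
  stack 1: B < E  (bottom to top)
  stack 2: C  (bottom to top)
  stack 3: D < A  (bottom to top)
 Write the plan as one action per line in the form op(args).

unstack(B, D)
putdown(B)
unstack(E, A)
stack(E, B)
pickup(A)
stack(A, D)

step 1 (unstack(B, D)): towers=[A/E; C; D] holding=B
step 2 (putdown(B)): towers=[A/E; B; C; D] holding=-
step 3 (unstack(E, A)): towers=[A; B; C; D] holding=E
step 4 (stack(E, B)): towers=[A; B/E; C; D] holding=-
step 5 (pickup(A)): towers=[B/E; C; D] holding=A
step 6 (stack(A, D)): towers=[B/E; C; D/A] holding=-
goal check: towers=[B/E; C; D/A] holding=- — reached (length 6, optimal by BFS)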